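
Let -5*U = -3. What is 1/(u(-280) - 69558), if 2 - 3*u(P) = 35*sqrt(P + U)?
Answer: -626016/43544345849 + 21*I*sqrt(6985)/43544345849 ≈ -1.4377e-5 + 4.0306e-8*I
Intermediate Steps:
U = 3/5 (U = -1/5*(-3) = 3/5 ≈ 0.60000)
u(P) = 2/3 - 35*sqrt(3/5 + P)/3 (u(P) = 2/3 - 35*sqrt(P + 3/5)/3 = 2/3 - 35*sqrt(3/5 + P)/3)
1/(u(-280) - 69558) = 1/((2/3 - 7*sqrt(15 + 25*(-280))/3) - 69558) = 1/((2/3 - 7*sqrt(15 - 7000)/3) - 69558) = 1/((2/3 - 7*I*sqrt(6985)/3) - 69558) = 1/(-208672/3 - 7*I*sqrt(6985)/3)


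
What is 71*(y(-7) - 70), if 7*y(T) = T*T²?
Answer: -8449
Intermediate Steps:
y(T) = T³/7 (y(T) = (T*T²)/7 = T³/7)
71*(y(-7) - 70) = 71*((⅐)*(-7)³ - 70) = 71*((⅐)*(-343) - 70) = 71*(-49 - 70) = 71*(-119) = -8449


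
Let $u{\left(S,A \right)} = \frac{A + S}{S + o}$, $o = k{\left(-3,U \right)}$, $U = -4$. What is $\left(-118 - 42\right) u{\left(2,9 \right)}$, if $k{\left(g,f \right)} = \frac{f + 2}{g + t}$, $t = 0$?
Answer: $-660$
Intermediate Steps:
$k{\left(g,f \right)} = \frac{2 + f}{g}$ ($k{\left(g,f \right)} = \frac{f + 2}{g + 0} = \frac{2 + f}{g}$)
$o = \frac{2}{3}$ ($o = \frac{2 - 4}{-3} = \left(- \frac{1}{3}\right) \left(-2\right) = \frac{2}{3} \approx 0.66667$)
$u{\left(S,A \right)} = \frac{A + S}{\frac{2}{3} + S}$ ($u{\left(S,A \right)} = \frac{A + S}{S + \frac{2}{3}} = \frac{A + S}{\frac{2}{3} + S}$)
$\left(-118 - 42\right) u{\left(2,9 \right)} = \left(-118 - 42\right) \frac{3 \left(9 + 2\right)}{2 + 3 \cdot 2} = \left(-118 - 42\right) 3 \frac{1}{2 + 6} \cdot 11 = - 160 \cdot 3 \cdot \frac{1}{8} \cdot 11 = \left(-160\right) \frac{33}{8} = -660$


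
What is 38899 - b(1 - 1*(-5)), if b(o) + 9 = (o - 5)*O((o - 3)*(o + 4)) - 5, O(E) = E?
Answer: 38883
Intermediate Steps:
b(o) = -14 + (-5 + o)*(-3 + o)*(4 + o) (b(o) = -9 + ((o - 5)*((o - 3)*(o + 4)) - 5) = -9 + ((-5 + o)*((-3 + o)*(4 + o)) - 5) = -9 + ((-5 + o)*(-3 + o)*(4 + o) - 5) = -9 + (-5 + (-5 + o)*(-3 + o)*(4 + o)) = -14 + (-5 + o)*(-3 + o)*(4 + o))
38899 - b(1 - 1*(-5)) = 38899 - (46 + (1 - 1*(-5))³ - 17*(1 - 1*(-5)) - 4*(1 - 1*(-5))²) = 38899 - (46 + (1 + 5)³ - 17*(1 + 5) - 4*(1 + 5)²) = 38899 - (46 + 6³ - 17*6 - 4*6²) = 38899 - (46 + 216 - 102 - 4*36) = 38899 - (46 + 216 - 102 - 144) = 38899 - 1*16 = 38899 - 16 = 38883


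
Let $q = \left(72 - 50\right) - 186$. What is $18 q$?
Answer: $-2952$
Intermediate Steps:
$q = -164$ ($q = 22 - 186 = -164$)
$18 q = 18 \left(-164\right) = -2952$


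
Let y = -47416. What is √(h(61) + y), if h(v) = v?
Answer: I*√47355 ≈ 217.61*I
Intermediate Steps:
√(h(61) + y) = √(61 - 47416) = √(-47355) = I*√47355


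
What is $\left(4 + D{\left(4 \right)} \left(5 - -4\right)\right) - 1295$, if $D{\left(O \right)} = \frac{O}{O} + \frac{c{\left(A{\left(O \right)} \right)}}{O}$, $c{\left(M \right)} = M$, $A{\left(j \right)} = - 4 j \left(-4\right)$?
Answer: $-1138$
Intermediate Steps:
$A{\left(j \right)} = 16 j$
$D{\left(O \right)} = 17$ ($D{\left(O \right)} = \frac{O}{O} + \frac{16 O}{O} = 1 + 16 = 17$)
$\left(4 + D{\left(4 \right)} \left(5 - -4\right)\right) - 1295 = \left(4 + 17 \left(5 - -4\right)\right) - 1295 = \left(4 + 17 \left(5 + 4\right)\right) - 1295 = \left(4 + 17 \cdot 9\right) - 1295 = \left(4 + 153\right) - 1295 = 157 - 1295 = -1138$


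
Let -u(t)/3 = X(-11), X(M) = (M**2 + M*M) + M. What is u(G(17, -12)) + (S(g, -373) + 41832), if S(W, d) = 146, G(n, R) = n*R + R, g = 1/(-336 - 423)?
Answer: 41285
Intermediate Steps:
g = -1/759 (g = 1/(-759) = -1/759 ≈ -0.0013175)
X(M) = M + 2*M**2 (X(M) = (M**2 + M**2) + M = 2*M**2 + M = M + 2*M**2)
G(n, R) = R + R*n (G(n, R) = R*n + R = R + R*n)
u(t) = -693 (u(t) = -(-33)*(1 + 2*(-11)) = -(-33)*(1 - 22) = -(-33)*(-21) = -3*231 = -693)
u(G(17, -12)) + (S(g, -373) + 41832) = -693 + (146 + 41832) = -693 + 41978 = 41285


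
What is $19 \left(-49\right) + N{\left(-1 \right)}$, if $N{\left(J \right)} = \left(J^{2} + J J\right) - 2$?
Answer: $-931$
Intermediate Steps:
$N{\left(J \right)} = -2 + 2 J^{2}$ ($N{\left(J \right)} = \left(J^{2} + J^{2}\right) - 2 = 2 J^{2} - 2 = -2 + 2 J^{2}$)
$19 \left(-49\right) + N{\left(-1 \right)} = 19 \left(-49\right) - \left(2 - 2 \left(-1\right)^{2}\right) = -931 + \left(-2 + 2 \cdot 1\right) = -931 + \left(-2 + 2\right) = -931 + 0 = -931$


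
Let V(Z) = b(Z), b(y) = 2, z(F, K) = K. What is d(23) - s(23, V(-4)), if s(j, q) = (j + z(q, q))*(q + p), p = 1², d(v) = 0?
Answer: -75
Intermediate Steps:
p = 1
V(Z) = 2
s(j, q) = (1 + q)*(j + q) (s(j, q) = (j + q)*(q + 1) = (j + q)*(1 + q) = (1 + q)*(j + q))
d(23) - s(23, V(-4)) = 0 - (23 + 2 + 2² + 23*2) = 0 - (23 + 2 + 4 + 46) = 0 - 1*75 = 0 - 75 = -75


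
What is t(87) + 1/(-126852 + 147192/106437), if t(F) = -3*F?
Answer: -1174639159963/4500533044 ≈ -261.00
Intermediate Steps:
t(87) + 1/(-126852 + 147192/106437) = -3*87 + 1/(-126852 + 147192/106437) = -261 + 1/(-126852 + 147192*(1/106437)) = -261 + 1/(-126852 + 49064/35479) = -261 + 1/(-4500533044/35479) = -261 - 35479/4500533044 = -1174639159963/4500533044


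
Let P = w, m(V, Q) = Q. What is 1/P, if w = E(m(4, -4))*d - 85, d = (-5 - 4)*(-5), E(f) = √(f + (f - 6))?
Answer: -17/7115 - 9*I*√14/7115 ≈ -0.0023893 - 0.0047329*I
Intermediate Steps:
E(f) = √(-6 + 2*f) (E(f) = √(f + (-6 + f)) = √(-6 + 2*f))
d = 45 (d = -9*(-5) = 45)
w = -85 + 45*I*√14 (w = √(-6 + 2*(-4))*45 - 85 = √(-6 - 8)*45 - 85 = √(-14)*45 - 85 = (I*√14)*45 - 85 = 45*I*√14 - 85 = -85 + 45*I*√14 ≈ -85.0 + 168.37*I)
P = -85 + 45*I*√14 ≈ -85.0 + 168.37*I
1/P = 1/(-85 + 45*I*√14)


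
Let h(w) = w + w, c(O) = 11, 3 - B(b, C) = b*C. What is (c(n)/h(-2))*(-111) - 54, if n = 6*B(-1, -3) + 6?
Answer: 1005/4 ≈ 251.25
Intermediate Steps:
B(b, C) = 3 - C*b (B(b, C) = 3 - b*C = 3 - C*b)
n = 6 (n = 6*(3 - 1*(-3)*(-1)) + 6 = 6*(3 - 3) + 6 = 6*0 + 6 = 0 + 6 = 6)
h(w) = 2*w
(c(n)/h(-2))*(-111) - 54 = (11/((2*(-2))))*(-111) - 54 = (11/(-4))*(-111) - 54 = (11*(-1/4))*(-111) - 54 = -11/4*(-111) - 54 = 1221/4 - 54 = 1005/4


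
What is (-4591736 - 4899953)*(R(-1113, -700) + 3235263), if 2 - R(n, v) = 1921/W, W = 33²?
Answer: -33441134478970496/1089 ≈ -3.0708e+13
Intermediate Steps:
W = 1089
R(n, v) = 257/1089 (R(n, v) = 2 - 1921/1089 = 257/1089)
(-4591736 - 4899953)*(R(-1113, -700) + 3235263) = (-4591736 - 4899953)*(257/1089 + 3235263) = -9491689*3523201664/1089 = -33441134478970496/1089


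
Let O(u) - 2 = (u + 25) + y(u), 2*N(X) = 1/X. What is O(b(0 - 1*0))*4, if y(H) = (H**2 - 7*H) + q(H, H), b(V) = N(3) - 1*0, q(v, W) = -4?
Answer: 793/9 ≈ 88.111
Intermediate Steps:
N(X) = 1/(2*X) (N(X) = (1/X)/2 = 1/(2*X))
b(V) = 1/6 (b(V) = (1/2)/3 - 1*0 = (1/2)*(1/3) + 0 = 1/6 + 0 = 1/6)
y(H) = -4 + H**2 - 7*H (y(H) = (H**2 - 7*H) - 4 = -4 + H**2 - 7*H)
O(u) = 23 + u**2 - 6*u (O(u) = 2 + ((u + 25) + (-4 + u**2 - 7*u)) = 2 + ((25 + u) + (-4 + u**2 - 7*u)) = 2 + (21 + u**2 - 6*u) = 23 + u**2 - 6*u)
O(b(0 - 1*0))*4 = (23 + (1/6)**2 - 6*1/6)*4 = (23 + 1/36 - 1)*4 = (793/36)*4 = 793/9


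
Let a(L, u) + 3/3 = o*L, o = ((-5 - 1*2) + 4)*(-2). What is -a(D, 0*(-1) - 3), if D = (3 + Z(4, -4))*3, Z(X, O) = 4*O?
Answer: 235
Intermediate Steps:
D = -39 (D = (3 + 4*(-4))*3 = (3 - 16)*3 = -13*3 = -39)
o = 6 (o = ((-5 - 2) + 4)*(-2) = (-7 + 4)*(-2) = -3*(-2) = 6)
a(L, u) = -1 + 6*L
-a(D, 0*(-1) - 3) = -(-1 + 6*(-39)) = -(-1 - 234) = -1*(-235) = 235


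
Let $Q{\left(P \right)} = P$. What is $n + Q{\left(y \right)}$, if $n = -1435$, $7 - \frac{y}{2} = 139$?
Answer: $-1699$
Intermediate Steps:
$y = -264$ ($y = 14 - 278 = -264$)
$n + Q{\left(y \right)} = -1435 - 264 = -1699$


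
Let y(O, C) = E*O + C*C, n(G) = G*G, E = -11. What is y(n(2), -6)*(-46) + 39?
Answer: 407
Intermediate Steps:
n(G) = G**2
y(O, C) = C**2 - 11*O (y(O, C) = -11*O + C*C = -11*O + C**2 = C**2 - 11*O)
y(n(2), -6)*(-46) + 39 = ((-6)**2 - 11*2**2)*(-46) + 39 = (36 - 11*4)*(-46) + 39 = (36 - 44)*(-46) + 39 = -8*(-46) + 39 = 368 + 39 = 407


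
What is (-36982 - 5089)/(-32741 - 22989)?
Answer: 42071/55730 ≈ 0.75491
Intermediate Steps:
(-36982 - 5089)/(-32741 - 22989) = -42071/(-55730) = -42071*(-1/55730) = 42071/55730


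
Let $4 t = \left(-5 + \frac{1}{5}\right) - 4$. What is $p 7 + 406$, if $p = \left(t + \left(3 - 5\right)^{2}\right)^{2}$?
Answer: $\frac{10717}{25} \approx 428.68$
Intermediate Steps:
$t = - \frac{11}{5}$ ($t = \frac{\left(-5 + \frac{1}{5}\right) - 4}{4} = \frac{- \frac{24}{5} - 4}{4} = \frac{1}{4} \left(- \frac{44}{5}\right) = - \frac{11}{5} \approx -2.2$)
$p = \frac{81}{25}$ ($p = \left(- \frac{11}{5} + \left(3 - 5\right)^{2}\right)^{2} = \left(- \frac{11}{5} + \left(-2\right)^{2}\right)^{2} = \left(- \frac{11}{5} + 4\right)^{2} = \left(\frac{9}{5}\right)^{2} = \frac{81}{25} \approx 3.24$)
$p 7 + 406 = \frac{81}{25} \cdot 7 + 406 = \frac{567}{25} + 406 = \frac{10717}{25}$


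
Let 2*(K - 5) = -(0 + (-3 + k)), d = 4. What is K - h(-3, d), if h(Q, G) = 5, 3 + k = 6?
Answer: 0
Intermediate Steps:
k = 3 (k = -3 + 6 = 3)
K = 5 (K = 5 + (-(0 + (-3 + 3)))/2 = 5 + (-(0 + 0))/2 = 5 + (-1*0)/2 = 5 + (1/2)*0 = 5 + 0 = 5)
K - h(-3, d) = 5 - 1*5 = 5 - 5 = 0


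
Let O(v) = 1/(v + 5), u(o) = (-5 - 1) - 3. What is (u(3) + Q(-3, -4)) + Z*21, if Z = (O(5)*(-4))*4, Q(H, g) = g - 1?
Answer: -238/5 ≈ -47.600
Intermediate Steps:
u(o) = -9 (u(o) = -6 - 3 = -9)
O(v) = 1/(5 + v)
Q(H, g) = -1 + g
Z = -8/5 (Z = (-4/(5 + 5))*4 = (-4/10)*4 = ((1/10)*(-4))*4 = -2/5*4 = -8/5 ≈ -1.6000)
(u(3) + Q(-3, -4)) + Z*21 = (-9 + (-1 - 4)) - 8/5*21 = (-9 - 5) - 168/5 = -14 - 168/5 = -238/5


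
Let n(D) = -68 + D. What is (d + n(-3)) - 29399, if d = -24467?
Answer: -53937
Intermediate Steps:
(d + n(-3)) - 29399 = (-24467 + (-68 - 3)) - 29399 = (-24467 - 71) - 29399 = -24538 - 29399 = -53937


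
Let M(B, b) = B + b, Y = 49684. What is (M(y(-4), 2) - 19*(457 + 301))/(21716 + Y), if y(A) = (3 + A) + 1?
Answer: -24/119 ≈ -0.20168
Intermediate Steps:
y(A) = 4 + A
(M(y(-4), 2) - 19*(457 + 301))/(21716 + Y) = (((4 - 4) + 2) - 19*(457 + 301))/(21716 + 49684) = ((0 + 2) - 19*758)/71400 = (2 - 14402)*(1/71400) = -14400*1/71400 = -24/119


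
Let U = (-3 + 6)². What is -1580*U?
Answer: -14220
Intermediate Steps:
U = 9 (U = 3² = 9)
-1580*U = -1580*9 = -14220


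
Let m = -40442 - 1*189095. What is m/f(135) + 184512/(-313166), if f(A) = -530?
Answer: 35892696391/82988990 ≈ 432.50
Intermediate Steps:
m = -229537 (m = -40442 - 189095 = -229537)
m/f(135) + 184512/(-313166) = -229537/(-530) + 184512/(-313166) = -229537*(-1/530) + 184512*(-1/313166) = 229537/530 - 92256/156583 = 35892696391/82988990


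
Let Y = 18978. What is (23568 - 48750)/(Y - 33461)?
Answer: 25182/14483 ≈ 1.7387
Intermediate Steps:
(23568 - 48750)/(Y - 33461) = (23568 - 48750)/(18978 - 33461) = -25182/(-14483) = -25182*(-1/14483) = 25182/14483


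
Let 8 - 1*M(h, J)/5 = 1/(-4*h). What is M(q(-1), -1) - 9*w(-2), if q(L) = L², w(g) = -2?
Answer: 237/4 ≈ 59.250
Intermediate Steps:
M(h, J) = 40 + 5/(4*h) (M(h, J) = 40 - 5*(-1/(4*h)) = 40 - (-5)/(4*h) = 40 + 5/(4*h))
M(q(-1), -1) - 9*w(-2) = (40 + 5/(4*((-1)²))) - 9*(-2) = (40 + (5/4)/1) + 18 = (40 + (5/4)*1) + 18 = (40 + 5/4) + 18 = 165/4 + 18 = 237/4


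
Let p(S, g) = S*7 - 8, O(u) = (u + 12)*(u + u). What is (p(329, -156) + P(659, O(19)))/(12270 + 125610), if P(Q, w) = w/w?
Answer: 287/17235 ≈ 0.016652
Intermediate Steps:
O(u) = 2*u*(12 + u) (O(u) = (12 + u)*(2*u) = 2*u*(12 + u))
P(Q, w) = 1
p(S, g) = -8 + 7*S (p(S, g) = 7*S - 8 = -8 + 7*S)
(p(329, -156) + P(659, O(19)))/(12270 + 125610) = ((-8 + 7*329) + 1)/(12270 + 125610) = ((-8 + 2303) + 1)/137880 = (2295 + 1)*(1/137880) = 2296*(1/137880) = 287/17235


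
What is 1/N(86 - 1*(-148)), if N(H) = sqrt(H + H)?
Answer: sqrt(13)/78 ≈ 0.046225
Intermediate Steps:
N(H) = sqrt(2)*sqrt(H) (N(H) = sqrt(2*H) = sqrt(2)*sqrt(H))
1/N(86 - 1*(-148)) = 1/(sqrt(2)*sqrt(86 - 1*(-148))) = 1/(sqrt(2)*sqrt(86 + 148)) = 1/(sqrt(2)*sqrt(234)) = 1/(sqrt(2)*(3*sqrt(26))) = 1/(6*sqrt(13)) = sqrt(13)/78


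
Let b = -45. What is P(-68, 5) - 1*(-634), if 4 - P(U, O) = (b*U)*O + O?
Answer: -14667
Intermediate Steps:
P(U, O) = 4 - O + 45*O*U (P(U, O) = 4 - ((-45*U)*O + O) = 4 - (-45*O*U + O) = 4 - (O - 45*O*U) = 4 + (-O + 45*O*U) = 4 - O + 45*O*U)
P(-68, 5) - 1*(-634) = (4 - 1*5 + 45*5*(-68)) - 1*(-634) = (4 - 5 - 15300) + 634 = -15301 + 634 = -14667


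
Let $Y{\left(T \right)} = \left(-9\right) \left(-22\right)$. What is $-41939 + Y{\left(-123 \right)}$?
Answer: $-41741$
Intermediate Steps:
$Y{\left(T \right)} = 198$
$-41939 + Y{\left(-123 \right)} = -41939 + 198 = -41741$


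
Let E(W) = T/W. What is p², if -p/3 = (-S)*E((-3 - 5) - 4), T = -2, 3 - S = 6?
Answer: 9/4 ≈ 2.2500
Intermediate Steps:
S = -3 (S = 3 - 1*6 = 3 - 6 = -3)
E(W) = -2/W
p = -3/2 (p = -3*(-1*(-3))*(-2/((-3 - 5) - 4)) = -9*(-2/(-8 - 4)) = -9*(-2/(-12)) = -9*(-2*(-1/12)) = -9/6 = -3*½ = -3/2 ≈ -1.5000)
p² = (-3/2)² = 9/4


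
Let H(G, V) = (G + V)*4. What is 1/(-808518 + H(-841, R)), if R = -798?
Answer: -1/815074 ≈ -1.2269e-6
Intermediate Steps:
H(G, V) = 4*G + 4*V
1/(-808518 + H(-841, R)) = 1/(-808518 + (4*(-841) + 4*(-798))) = 1/(-808518 + (-3364 - 3192)) = 1/(-808518 - 6556) = 1/(-815074) = -1/815074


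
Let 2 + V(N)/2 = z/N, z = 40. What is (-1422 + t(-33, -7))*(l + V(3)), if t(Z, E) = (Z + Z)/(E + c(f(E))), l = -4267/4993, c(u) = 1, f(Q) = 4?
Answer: -461006153/14979 ≈ -30777.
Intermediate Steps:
l = -4267/4993 (l = -4267*1/4993 = -4267/4993 ≈ -0.85460)
t(Z, E) = 2*Z/(1 + E) (t(Z, E) = (Z + Z)/(E + 1) = (2*Z)/(1 + E) = 2*Z/(1 + E))
V(N) = -4 + 80/N (V(N) = -4 + 2*(40/N) = -4 + 80/N)
(-1422 + t(-33, -7))*(l + V(3)) = (-1422 + 2*(-33)/(1 - 7))*(-4267/4993 + (-4 + 80/3)) = (-1422 + 2*(-33)/(-6))*(-4267/4993 + (-4 + 80*(1/3))) = (-1422 + 2*(-33)*(-1/6))*(-4267/4993 + (-4 + 80/3)) = (-1422 + 11)*(-4267/4993 + 68/3) = -1411*326723/14979 = -461006153/14979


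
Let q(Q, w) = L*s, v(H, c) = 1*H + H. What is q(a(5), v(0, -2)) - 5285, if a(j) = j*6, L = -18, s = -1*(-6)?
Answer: -5393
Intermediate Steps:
s = 6
a(j) = 6*j
v(H, c) = 2*H (v(H, c) = H + H = 2*H)
q(Q, w) = -108 (q(Q, w) = -18*6 = -108)
q(a(5), v(0, -2)) - 5285 = -108 - 5285 = -5393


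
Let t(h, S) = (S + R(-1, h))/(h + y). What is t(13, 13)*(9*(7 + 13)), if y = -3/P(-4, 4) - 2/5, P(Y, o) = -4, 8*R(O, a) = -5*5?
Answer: 11850/89 ≈ 133.15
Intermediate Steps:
R(O, a) = -25/8 (R(O, a) = (-5*5)/8 = (⅛)*(-25) = -25/8)
y = 7/20 (y = -3/(-4) - 2/5 = -3*(-¼) - 2*⅕ = ¾ - ⅖ = 7/20 ≈ 0.35000)
t(h, S) = (-25/8 + S)/(7/20 + h) (t(h, S) = (S - 25/8)/(h + 7/20) = (-25/8 + S)/(7/20 + h))
t(13, 13)*(9*(7 + 13)) = (5*(-25 + 8*13)/(2*(7 + 20*13)))*(9*(7 + 13)) = (5*(-25 + 104)/(2*(7 + 260)))*(9*20) = ((5/2)*79/267)*180 = ((5/2)*(1/267)*79)*180 = (395/534)*180 = 11850/89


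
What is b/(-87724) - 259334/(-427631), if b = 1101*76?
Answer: -3258158935/9378375461 ≈ -0.34741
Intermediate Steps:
b = 83676
b/(-87724) - 259334/(-427631) = 83676/(-87724) - 259334/(-427631) = 83676*(-1/87724) - 259334*(-1/427631) = -20919/21931 + 259334/427631 = -3258158935/9378375461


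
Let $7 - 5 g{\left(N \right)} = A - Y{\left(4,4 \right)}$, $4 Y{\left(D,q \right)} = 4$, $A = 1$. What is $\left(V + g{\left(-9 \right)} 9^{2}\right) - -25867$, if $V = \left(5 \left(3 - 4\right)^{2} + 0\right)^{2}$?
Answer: $\frac{130027}{5} \approx 26005.0$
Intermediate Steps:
$Y{\left(D,q \right)} = 1$ ($Y{\left(D,q \right)} = \frac{1}{4} \cdot 4 = 1$)
$g{\left(N \right)} = \frac{7}{5}$ ($g{\left(N \right)} = \frac{7}{5} - \frac{1 - 1}{5} = \frac{7}{5} - 0 = \frac{7}{5} + 0 = \frac{7}{5}$)
$V = 25$ ($V = \left(5 \left(-1\right)^{2} + 0\right)^{2} = \left(5 \cdot 1 + 0\right)^{2} = \left(5 + 0\right)^{2} = 5^{2} = 25$)
$\left(V + g{\left(-9 \right)} 9^{2}\right) - -25867 = \left(25 + \frac{7 \cdot 9^{2}}{5}\right) - -25867 = \left(25 + \frac{7}{5} \cdot 81\right) + 25867 = \left(25 + \frac{567}{5}\right) + 25867 = \frac{692}{5} + 25867 = \frac{130027}{5}$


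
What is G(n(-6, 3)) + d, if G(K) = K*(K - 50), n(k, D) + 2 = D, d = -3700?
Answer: -3749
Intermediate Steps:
n(k, D) = -2 + D
G(K) = K*(-50 + K)
G(n(-6, 3)) + d = (-2 + 3)*(-50 + (-2 + 3)) - 3700 = 1*(-50 + 1) - 3700 = 1*(-49) - 3700 = -49 - 3700 = -3749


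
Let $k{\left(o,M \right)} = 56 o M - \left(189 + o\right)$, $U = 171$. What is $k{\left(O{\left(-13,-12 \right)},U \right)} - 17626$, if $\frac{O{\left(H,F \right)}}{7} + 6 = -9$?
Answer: $-1023190$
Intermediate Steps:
$O{\left(H,F \right)} = -105$ ($O{\left(H,F \right)} = -42 + 7 \left(-9\right) = -42 - 63 = -105$)
$k{\left(o,M \right)} = -189 - o + 56 M o$ ($k{\left(o,M \right)} = 56 M o - \left(189 + o\right) = -189 - o + 56 M o$)
$k{\left(O{\left(-13,-12 \right)},U \right)} - 17626 = \left(-189 - -105 + 56 \cdot 171 \left(-105\right)\right) - 17626 = \left(-189 + 105 - 1005480\right) - 17626 = -1005564 - 17626 = -1023190$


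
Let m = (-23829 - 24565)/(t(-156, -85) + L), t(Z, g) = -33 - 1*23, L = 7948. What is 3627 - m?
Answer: 14336339/3946 ≈ 3633.1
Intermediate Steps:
t(Z, g) = -56 (t(Z, g) = -33 - 23 = -56)
m = -24197/3946 (m = (-23829 - 24565)/(-56 + 7948) = -48394/7892 = -48394*1/7892 = -24197/3946 ≈ -6.1320)
3627 - m = 3627 - 1*(-24197/3946) = 3627 + 24197/3946 = 14336339/3946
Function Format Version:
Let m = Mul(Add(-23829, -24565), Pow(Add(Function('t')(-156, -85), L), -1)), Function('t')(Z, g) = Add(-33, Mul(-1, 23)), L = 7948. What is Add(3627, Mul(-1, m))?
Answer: Rational(14336339, 3946) ≈ 3633.1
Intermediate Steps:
Function('t')(Z, g) = -56 (Function('t')(Z, g) = Add(-33, -23) = -56)
m = Rational(-24197, 3946) (m = Mul(Add(-23829, -24565), Pow(Add(-56, 7948), -1)) = Mul(-48394, Pow(7892, -1)) = Mul(-48394, Rational(1, 7892)) = Rational(-24197, 3946) ≈ -6.1320)
Add(3627, Mul(-1, m)) = Add(3627, Mul(-1, Rational(-24197, 3946))) = Add(3627, Rational(24197, 3946)) = Rational(14336339, 3946)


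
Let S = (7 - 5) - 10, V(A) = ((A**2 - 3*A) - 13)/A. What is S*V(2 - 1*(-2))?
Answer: 18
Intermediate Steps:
V(A) = (-13 + A**2 - 3*A)/A
S = -8 (S = 2 - 10 = -8)
S*V(2 - 1*(-2)) = -8*(-3 + (2 - 1*(-2)) - 13/(2 - 1*(-2))) = -8*(-3 + (2 + 2) - 13/(2 + 2)) = -8*(-3 + 4 - 13/4) = -8*(-9/4) = 18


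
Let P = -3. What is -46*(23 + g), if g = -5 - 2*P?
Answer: -1104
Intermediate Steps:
g = 1 (g = -5 - 2*(-3) = -5 + 6 = 1)
-46*(23 + g) = -46*(23 + 1) = -46*24 = -1104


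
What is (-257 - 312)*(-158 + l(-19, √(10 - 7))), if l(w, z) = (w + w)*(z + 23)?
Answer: 587208 + 21622*√3 ≈ 6.2466e+5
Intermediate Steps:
l(w, z) = 2*w*(23 + z) (l(w, z) = (2*w)*(23 + z) = 2*w*(23 + z))
(-257 - 312)*(-158 + l(-19, √(10 - 7))) = (-257 - 312)*(-158 + 2*(-19)*(23 + √(10 - 7))) = -569*(-158 + 2*(-19)*(23 + √3)) = -569*(-158 + (-874 - 38*√3)) = -569*(-1032 - 38*√3) = 587208 + 21622*√3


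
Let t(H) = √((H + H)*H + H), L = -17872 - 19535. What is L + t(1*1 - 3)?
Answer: -37407 + √6 ≈ -37405.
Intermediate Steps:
L = -37407
t(H) = √(H + 2*H²) (t(H) = √((2*H)*H + H) = √(2*H² + H) = √(H + 2*H²))
L + t(1*1 - 3) = -37407 + √((1*1 - 3)*(1 + 2*(1*1 - 3))) = -37407 + √((1 - 3)*(1 + 2*(1 - 3))) = -37407 + √(-2*(1 + 2*(-2))) = -37407 + √(-2*(1 - 4)) = -37407 + √(-2*(-3)) = -37407 + √6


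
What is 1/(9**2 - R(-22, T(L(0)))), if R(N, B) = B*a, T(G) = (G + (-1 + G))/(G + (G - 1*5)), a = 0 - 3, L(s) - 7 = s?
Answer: 3/256 ≈ 0.011719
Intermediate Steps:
L(s) = 7 + s
a = -3
T(G) = (-1 + 2*G)/(-5 + 2*G) (T(G) = (-1 + 2*G)/(G + (G - 5)) = (-1 + 2*G)/(G + (-5 + G)) = (-1 + 2*G)/(-5 + 2*G))
R(N, B) = -3*B (R(N, B) = B*(-3) = -3*B)
1/(9**2 - R(-22, T(L(0)))) = 1/(9**2 - (-3)*(-1 + 2*(7 + 0))/(-5 + 2*(7 + 0))) = 1/(81 - (-3)*(-1 + 2*7)/(-5 + 2*7)) = 1/(81 - (-3)*(-1 + 14)/(-5 + 14)) = 1/(81 - (-3)*13/9) = 1/(81 - 1*(-13/3)) = 1/(81 + 13/3) = 1/(256/3) = 3/256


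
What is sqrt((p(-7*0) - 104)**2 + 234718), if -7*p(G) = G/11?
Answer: sqrt(245534) ≈ 495.51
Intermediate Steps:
p(G) = -G/77 (p(G) = -G/(7*11) = -G/77)
sqrt((p(-7*0) - 104)**2 + 234718) = sqrt((-(-1)*0/11 - 104)**2 + 234718) = sqrt((-1/77*0 - 104)**2 + 234718) = sqrt((0 - 104)**2 + 234718) = sqrt((-104)**2 + 234718) = sqrt(10816 + 234718) = sqrt(245534)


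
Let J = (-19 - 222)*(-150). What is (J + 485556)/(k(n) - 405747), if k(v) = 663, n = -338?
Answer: -86951/67514 ≈ -1.2879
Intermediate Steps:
J = 36150 (J = -241*(-150) = 36150)
(J + 485556)/(k(n) - 405747) = (36150 + 485556)/(663 - 405747) = 521706/(-405084) = 521706*(-1/405084) = -86951/67514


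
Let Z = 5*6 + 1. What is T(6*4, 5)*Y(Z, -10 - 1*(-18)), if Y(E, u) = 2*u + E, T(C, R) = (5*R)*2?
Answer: 2350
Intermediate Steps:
Z = 31 (Z = 30 + 1 = 31)
T(C, R) = 10*R
Y(E, u) = E + 2*u
T(6*4, 5)*Y(Z, -10 - 1*(-18)) = (10*5)*(31 + 2*(-10 - 1*(-18))) = 50*(31 + 2*(-10 + 18)) = 50*(31 + 2*8) = 50*(31 + 16) = 50*47 = 2350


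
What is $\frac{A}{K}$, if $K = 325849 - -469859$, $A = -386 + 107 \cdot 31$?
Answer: $\frac{977}{265236} \approx 0.0036835$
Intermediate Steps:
$A = 2931$ ($A = -386 + 3317 = 2931$)
$K = 795708$ ($K = 325849 + 469859 = 795708$)
$\frac{A}{K} = \frac{2931}{795708} = 2931 \cdot \frac{1}{795708} = \frac{977}{265236}$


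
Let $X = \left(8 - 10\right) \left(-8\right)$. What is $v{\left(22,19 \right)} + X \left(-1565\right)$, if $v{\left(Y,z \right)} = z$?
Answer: $-25021$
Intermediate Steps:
$X = 16$ ($X = \left(-2\right) \left(-8\right) = 16$)
$v{\left(22,19 \right)} + X \left(-1565\right) = 19 + 16 \left(-1565\right) = 19 - 25040 = -25021$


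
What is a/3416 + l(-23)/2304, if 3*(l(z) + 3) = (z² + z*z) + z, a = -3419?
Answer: -46591/54656 ≈ -0.85244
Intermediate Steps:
l(z) = -3 + z/3 + 2*z²/3 (l(z) = -3 + ((z² + z*z) + z)/3 = -3 + ((z² + z²) + z)/3 = -3 + (2*z² + z)/3 = -3 + (z + 2*z²)/3 = -3 + (z/3 + 2*z²/3) = -3 + z/3 + 2*z²/3)
a/3416 + l(-23)/2304 = -3419/3416 + (-3 + (⅓)*(-23) + (⅔)*(-23)²)/2304 = -3419*1/3416 + (-3 - 23/3 + (⅔)*529)*(1/2304) = -3419/3416 + (-3 - 23/3 + 1058/3)*(1/2304) = -3419/3416 + 342*(1/2304) = -3419/3416 + 19/128 = -46591/54656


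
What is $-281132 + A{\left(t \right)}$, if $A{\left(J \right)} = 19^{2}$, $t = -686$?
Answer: $-280771$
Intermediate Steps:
$A{\left(J \right)} = 361$
$-281132 + A{\left(t \right)} = -281132 + 361 = -280771$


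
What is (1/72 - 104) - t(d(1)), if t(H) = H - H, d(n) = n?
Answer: -7487/72 ≈ -103.99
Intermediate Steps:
t(H) = 0
(1/72 - 104) - t(d(1)) = (1/72 - 104) - 1*0 = (1/72 - 104) + 0 = -7487/72 + 0 = -7487/72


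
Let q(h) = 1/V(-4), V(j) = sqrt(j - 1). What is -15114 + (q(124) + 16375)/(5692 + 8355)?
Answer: -212289983/14047 - I*sqrt(5)/70235 ≈ -15113.0 - 3.1837e-5*I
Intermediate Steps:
V(j) = sqrt(-1 + j)
q(h) = -I*sqrt(5)/5 (q(h) = 1/(sqrt(-1 - 4)) = 1/(sqrt(-5)) = 1/(I*sqrt(5)) = -I*sqrt(5)/5)
-15114 + (q(124) + 16375)/(5692 + 8355) = -15114 + (-I*sqrt(5)/5 + 16375)/(5692 + 8355) = -15114 + (16375 - I*sqrt(5)/5)/14047 = -15114 + (16375 - I*sqrt(5)/5)*(1/14047) = -15114 + (16375/14047 - I*sqrt(5)/70235) = -212289983/14047 - I*sqrt(5)/70235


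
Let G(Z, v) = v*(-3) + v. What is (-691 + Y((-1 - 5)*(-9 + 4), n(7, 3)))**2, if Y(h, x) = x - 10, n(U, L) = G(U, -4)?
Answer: 480249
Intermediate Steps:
G(Z, v) = -2*v (G(Z, v) = -3*v + v = -2*v)
n(U, L) = 8 (n(U, L) = -2*(-4) = 8)
Y(h, x) = -10 + x
(-691 + Y((-1 - 5)*(-9 + 4), n(7, 3)))**2 = (-691 + (-10 + 8))**2 = (-691 - 2)**2 = (-693)**2 = 480249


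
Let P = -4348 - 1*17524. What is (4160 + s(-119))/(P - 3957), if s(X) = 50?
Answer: -4210/25829 ≈ -0.16300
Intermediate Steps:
P = -21872 (P = -4348 - 17524 = -21872)
(4160 + s(-119))/(P - 3957) = (4160 + 50)/(-21872 - 3957) = 4210/(-25829) = 4210*(-1/25829) = -4210/25829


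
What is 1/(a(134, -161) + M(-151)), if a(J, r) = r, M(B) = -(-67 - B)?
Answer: -1/245 ≈ -0.0040816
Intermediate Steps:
M(B) = 67 + B
1/(a(134, -161) + M(-151)) = 1/(-161 + (67 - 151)) = 1/(-161 - 84) = 1/(-245) = -1/245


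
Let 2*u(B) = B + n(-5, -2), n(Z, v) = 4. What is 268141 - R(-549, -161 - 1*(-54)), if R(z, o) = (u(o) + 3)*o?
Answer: 525903/2 ≈ 2.6295e+5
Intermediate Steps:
u(B) = 2 + B/2 (u(B) = (B + 4)/2 = (4 + B)/2 = 2 + B/2)
R(z, o) = o*(5 + o/2) (R(z, o) = ((2 + o/2) + 3)*o = (5 + o/2)*o = o*(5 + o/2))
268141 - R(-549, -161 - 1*(-54)) = 268141 - (-161 - 1*(-54))*(10 + (-161 - 1*(-54)))/2 = 268141 - (-161 + 54)*(10 + (-161 + 54))/2 = 268141 - (-107)*(10 - 107)/2 = 268141 - (-107)*(-97)/2 = 268141 - 1*10379/2 = 268141 - 10379/2 = 525903/2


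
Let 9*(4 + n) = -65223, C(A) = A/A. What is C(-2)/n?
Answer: -1/7251 ≈ -0.00013791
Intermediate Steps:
C(A) = 1
n = -7251 (n = -4 + (1/9)*(-65223) = -4 - 7247 = -7251)
C(-2)/n = 1/(-7251) = 1*(-1/7251) = -1/7251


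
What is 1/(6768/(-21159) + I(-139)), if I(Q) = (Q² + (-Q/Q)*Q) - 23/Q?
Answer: 326789/6359263485 ≈ 5.1388e-5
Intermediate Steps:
I(Q) = Q² - Q - 23/Q (I(Q) = (Q² + (-1*1)*Q) - 23/Q = (Q² - Q) - 23/Q = Q² - Q - 23/Q)
1/(6768/(-21159) + I(-139)) = 1/(6768/(-21159) + ((-139)² - 1*(-139) - 23/(-139))) = 1/(6768*(-1/21159) + (19321 + 139 - 23*(-1/139))) = 1/(-752/2351 + (19321 + 139 + 23/139)) = 1/(-752/2351 + 2704963/139) = 1/(6359263485/326789) = 326789/6359263485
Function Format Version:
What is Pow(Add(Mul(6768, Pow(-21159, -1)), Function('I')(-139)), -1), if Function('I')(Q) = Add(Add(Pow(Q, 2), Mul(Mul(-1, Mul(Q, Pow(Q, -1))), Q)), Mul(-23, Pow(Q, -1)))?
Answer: Rational(326789, 6359263485) ≈ 5.1388e-5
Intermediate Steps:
Function('I')(Q) = Add(Pow(Q, 2), Mul(-1, Q), Mul(-23, Pow(Q, -1))) (Function('I')(Q) = Add(Add(Pow(Q, 2), Mul(Mul(-1, 1), Q)), Mul(-23, Pow(Q, -1))) = Add(Add(Pow(Q, 2), Mul(-1, Q)), Mul(-23, Pow(Q, -1))) = Add(Pow(Q, 2), Mul(-1, Q), Mul(-23, Pow(Q, -1))))
Pow(Add(Mul(6768, Pow(-21159, -1)), Function('I')(-139)), -1) = Pow(Add(Mul(6768, Pow(-21159, -1)), Add(Pow(-139, 2), Mul(-1, -139), Mul(-23, Pow(-139, -1)))), -1) = Pow(Add(Mul(6768, Rational(-1, 21159)), Add(19321, 139, Mul(-23, Rational(-1, 139)))), -1) = Pow(Add(Rational(-752, 2351), Add(19321, 139, Rational(23, 139))), -1) = Pow(Add(Rational(-752, 2351), Rational(2704963, 139)), -1) = Pow(Rational(6359263485, 326789), -1) = Rational(326789, 6359263485)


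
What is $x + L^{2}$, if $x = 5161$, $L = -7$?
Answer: $5210$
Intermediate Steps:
$x + L^{2} = 5161 + \left(-7\right)^{2} = 5161 + 49 = 5210$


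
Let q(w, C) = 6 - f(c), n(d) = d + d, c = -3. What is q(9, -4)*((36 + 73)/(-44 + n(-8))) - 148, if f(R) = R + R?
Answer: -849/5 ≈ -169.80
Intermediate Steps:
n(d) = 2*d
f(R) = 2*R
q(w, C) = 12 (q(w, C) = 6 - 2*(-3) = 6 - 1*(-6) = 6 + 6 = 12)
q(9, -4)*((36 + 73)/(-44 + n(-8))) - 148 = 12*((36 + 73)/(-44 + 2*(-8))) - 148 = 12*(109/(-44 - 16)) - 148 = 12*(109/(-60)) - 148 = 12*(109*(-1/60)) - 148 = 12*(-109/60) - 148 = -109/5 - 148 = -849/5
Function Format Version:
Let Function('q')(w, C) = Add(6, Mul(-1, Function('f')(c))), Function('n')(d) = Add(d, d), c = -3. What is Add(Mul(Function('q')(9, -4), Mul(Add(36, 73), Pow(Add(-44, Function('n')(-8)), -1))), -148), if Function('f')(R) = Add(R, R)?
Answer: Rational(-849, 5) ≈ -169.80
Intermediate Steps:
Function('n')(d) = Mul(2, d)
Function('f')(R) = Mul(2, R)
Function('q')(w, C) = 12 (Function('q')(w, C) = Add(6, Mul(-1, Mul(2, -3))) = Add(6, Mul(-1, -6)) = Add(6, 6) = 12)
Add(Mul(Function('q')(9, -4), Mul(Add(36, 73), Pow(Add(-44, Function('n')(-8)), -1))), -148) = Add(Mul(12, Mul(Add(36, 73), Pow(Add(-44, Mul(2, -8)), -1))), -148) = Add(Mul(12, Mul(109, Pow(Add(-44, -16), -1))), -148) = Add(Mul(12, Mul(109, Pow(-60, -1))), -148) = Add(Mul(12, Mul(109, Rational(-1, 60))), -148) = Add(Mul(12, Rational(-109, 60)), -148) = Add(Rational(-109, 5), -148) = Rational(-849, 5)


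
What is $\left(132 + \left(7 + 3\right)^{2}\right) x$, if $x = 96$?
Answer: $22272$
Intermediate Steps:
$\left(132 + \left(7 + 3\right)^{2}\right) x = \left(132 + \left(7 + 3\right)^{2}\right) 96 = \left(132 + 10^{2}\right) 96 = \left(132 + 100\right) 96 = 232 \cdot 96 = 22272$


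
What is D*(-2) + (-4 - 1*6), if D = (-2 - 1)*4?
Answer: 14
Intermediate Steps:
D = -12 (D = -3*4 = -12)
D*(-2) + (-4 - 1*6) = -12*(-2) + (-4 - 1*6) = 24 + (-4 - 6) = 24 - 10 = 14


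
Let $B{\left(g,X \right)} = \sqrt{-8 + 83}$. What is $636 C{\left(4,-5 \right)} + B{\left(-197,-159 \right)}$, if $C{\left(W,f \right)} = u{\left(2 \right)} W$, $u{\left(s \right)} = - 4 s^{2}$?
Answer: $-40704 + 5 \sqrt{3} \approx -40695.0$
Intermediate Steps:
$C{\left(W,f \right)} = - 16 W$ ($C{\left(W,f \right)} = - 4 \cdot 2^{2} W = \left(-4\right) 4 W = - 16 W$)
$B{\left(g,X \right)} = 5 \sqrt{3}$ ($B{\left(g,X \right)} = \sqrt{75} = 5 \sqrt{3}$)
$636 C{\left(4,-5 \right)} + B{\left(-197,-159 \right)} = 636 \left(\left(-16\right) 4\right) + 5 \sqrt{3} = 636 \left(-64\right) + 5 \sqrt{3} = -40704 + 5 \sqrt{3}$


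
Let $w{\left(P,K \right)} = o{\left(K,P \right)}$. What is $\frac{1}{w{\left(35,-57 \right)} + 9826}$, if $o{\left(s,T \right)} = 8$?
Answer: $\frac{1}{9834} \approx 0.00010169$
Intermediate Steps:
$w{\left(P,K \right)} = 8$
$\frac{1}{w{\left(35,-57 \right)} + 9826} = \frac{1}{8 + 9826} = \frac{1}{9834}$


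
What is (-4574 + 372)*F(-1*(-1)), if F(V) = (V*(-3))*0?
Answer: 0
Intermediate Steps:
F(V) = 0 (F(V) = -3*V*0 = 0)
(-4574 + 372)*F(-1*(-1)) = (-4574 + 372)*0 = -4202*0 = 0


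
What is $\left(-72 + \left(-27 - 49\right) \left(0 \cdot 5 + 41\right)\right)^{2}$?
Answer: $10163344$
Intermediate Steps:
$\left(-72 + \left(-27 - 49\right) \left(0 \cdot 5 + 41\right)\right)^{2} = \left(-72 - 76 \left(0 + 41\right)\right)^{2} = \left(-72 - 3116\right)^{2} = \left(-3188\right)^{2} = 10163344$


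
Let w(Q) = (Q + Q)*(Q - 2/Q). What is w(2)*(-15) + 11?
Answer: -49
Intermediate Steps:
w(Q) = 2*Q*(Q - 2/Q) (w(Q) = (2*Q)*(Q - 2/Q) = 2*Q*(Q - 2/Q))
w(2)*(-15) + 11 = (-4 + 2*2²)*(-15) + 11 = (-4 + 2*4)*(-15) + 11 = (-4 + 8)*(-15) + 11 = 4*(-15) + 11 = -60 + 11 = -49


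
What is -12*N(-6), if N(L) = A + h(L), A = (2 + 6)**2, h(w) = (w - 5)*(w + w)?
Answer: -2352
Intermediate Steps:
h(w) = 2*w*(-5 + w) (h(w) = (-5 + w)*(2*w) = 2*w*(-5 + w))
A = 64 (A = 8**2 = 64)
N(L) = 64 + 2*L*(-5 + L)
-12*N(-6) = -12*(64 + 2*(-6)*(-5 - 6)) = -12*(64 + 2*(-6)*(-11)) = -12*(64 + 132) = -12*196 = -2352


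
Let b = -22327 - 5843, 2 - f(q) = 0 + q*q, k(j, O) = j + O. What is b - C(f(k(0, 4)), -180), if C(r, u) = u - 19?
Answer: -27971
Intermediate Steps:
k(j, O) = O + j
f(q) = 2 - q² (f(q) = 2 - (0 + q*q) = 2 - (0 + q²) = 2 - q²)
C(r, u) = -19 + u
b = -28170
b - C(f(k(0, 4)), -180) = -28170 - (-19 - 180) = -28170 - 1*(-199) = -28170 + 199 = -27971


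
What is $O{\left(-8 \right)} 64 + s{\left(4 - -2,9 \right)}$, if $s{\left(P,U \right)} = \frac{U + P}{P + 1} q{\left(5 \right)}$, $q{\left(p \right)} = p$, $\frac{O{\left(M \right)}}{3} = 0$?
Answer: $\frac{75}{7} \approx 10.714$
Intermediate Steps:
$O{\left(M \right)} = 0$ ($O{\left(M \right)} = 3 \cdot 0 = 0$)
$s{\left(P,U \right)} = \frac{5 \left(P + U\right)}{1 + P}$ ($s{\left(P,U \right)} = \frac{U + P}{P + 1} \cdot 5 = \frac{P + U}{1 + P} 5 = \frac{5 \left(P + U\right)}{1 + P}$)
$O{\left(-8 \right)} 64 + s{\left(4 - -2,9 \right)} = 0 \cdot 64 + \frac{5 \left(\left(4 - -2\right) + 9\right)}{1 + \left(4 - -2\right)} = 0 + \frac{5 \left(\left(4 + 2\right) + 9\right)}{1 + \left(4 + 2\right)} = 0 + \frac{5 \left(6 + 9\right)}{1 + 6} = 0 + 5 \cdot \frac{1}{7} \cdot 15 = 0 + \frac{75}{7} = \frac{75}{7}$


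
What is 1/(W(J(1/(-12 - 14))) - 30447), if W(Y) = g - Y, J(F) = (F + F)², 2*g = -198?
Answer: -169/5162275 ≈ -3.2738e-5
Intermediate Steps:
g = -99 (g = (½)*(-198) = -99)
J(F) = 4*F² (J(F) = (2*F)² = 4*F²)
W(Y) = -99 - Y
1/(W(J(1/(-12 - 14))) - 30447) = 1/((-99 - 4*(1/(-12 - 14))²) - 30447) = 1/((-99 - 4*(1/(-26))²) - 30447) = 1/((-99 - 4*(-1/26)²) - 30447) = 1/((-99 - 4/676) - 30447) = 1/((-99 - 1*1/169) - 30447) = 1/((-99 - 1/169) - 30447) = 1/(-16732/169 - 30447) = 1/(-5162275/169) = -169/5162275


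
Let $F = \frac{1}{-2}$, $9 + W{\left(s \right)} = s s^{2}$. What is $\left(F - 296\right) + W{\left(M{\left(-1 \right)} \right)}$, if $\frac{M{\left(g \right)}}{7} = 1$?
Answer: $\frac{75}{2} \approx 37.5$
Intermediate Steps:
$M{\left(g \right)} = 7$ ($M{\left(g \right)} = 7 \cdot 1 = 7$)
$W{\left(s \right)} = -9 + s^{3}$ ($W{\left(s \right)} = -9 + s s^{2} = -9 + s^{3}$)
$F = - \frac{1}{2} \approx -0.5$
$\left(F - 296\right) + W{\left(M{\left(-1 \right)} \right)} = \left(- \frac{1}{2} - 296\right) - \left(9 - 7^{3}\right) = - \frac{593}{2} + \left(-9 + 343\right) = - \frac{593}{2} + 334 = \frac{75}{2}$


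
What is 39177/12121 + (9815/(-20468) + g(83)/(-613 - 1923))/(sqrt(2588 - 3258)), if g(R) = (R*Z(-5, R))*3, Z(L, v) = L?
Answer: 39177/12121 - 29591*I*sqrt(670)/1738879408 ≈ 3.2322 - 0.00044048*I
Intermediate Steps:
g(R) = -15*R (g(R) = (R*(-5))*3 = -5*R*3 = -15*R)
39177/12121 + (9815/(-20468) + g(83)/(-613 - 1923))/(sqrt(2588 - 3258)) = 39177/12121 + (9815/(-20468) + (-15*83)/(-613 - 1923))/(sqrt(2588 - 3258)) = 39177*(1/12121) + (9815*(-1/20468) - 1245/(-2536))/(sqrt(-670)) = 39177/12121 + (-9815/20468 - 1245*(-1/2536))/((I*sqrt(670))) = 39177/12121 + (-9815/20468 + 1245/2536)*(-I*sqrt(670)/670) = 39177/12121 + 147955*(-I*sqrt(670)/670)/12976712 = 39177/12121 - 29591*I*sqrt(670)/1738879408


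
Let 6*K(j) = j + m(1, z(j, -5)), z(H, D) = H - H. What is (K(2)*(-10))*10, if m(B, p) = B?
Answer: -50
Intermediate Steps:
z(H, D) = 0
K(j) = ⅙ + j/6 (K(j) = (j + 1)/6 = (1 + j)/6 = ⅙ + j/6)
(K(2)*(-10))*10 = ((⅙ + (⅙)*2)*(-10))*10 = ((⅙ + ⅓)*(-10))*10 = ((½)*(-10))*10 = -5*10 = -50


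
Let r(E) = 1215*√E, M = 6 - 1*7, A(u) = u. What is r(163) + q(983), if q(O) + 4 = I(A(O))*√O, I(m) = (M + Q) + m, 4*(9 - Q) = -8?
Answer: -4 + 993*√983 + 1215*√163 ≈ 46641.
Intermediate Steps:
Q = 11 (Q = 9 - ¼*(-8) = 9 + 2 = 11)
M = -1 (M = 6 - 7 = -1)
I(m) = 10 + m (I(m) = (-1 + 11) + m = 10 + m)
q(O) = -4 + √O*(10 + O) (q(O) = -4 + (10 + O)*√O = -4 + √O*(10 + O))
r(163) + q(983) = 1215*√163 + (-4 + √983*(10 + 983)) = 1215*√163 + (-4 + √983*993) = 1215*√163 + (-4 + 993*√983) = -4 + 993*√983 + 1215*√163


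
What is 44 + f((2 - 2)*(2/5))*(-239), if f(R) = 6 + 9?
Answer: -3541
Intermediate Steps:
f(R) = 15
44 + f((2 - 2)*(2/5))*(-239) = 44 + 15*(-239) = 44 - 3585 = -3541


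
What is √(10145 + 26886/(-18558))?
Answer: 2*√24259948593/3093 ≈ 100.72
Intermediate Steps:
√(10145 + 26886/(-18558)) = √(10145 + 26886*(-1/18558)) = √(10145 - 4481/3093) = √(31374004/3093) = 2*√24259948593/3093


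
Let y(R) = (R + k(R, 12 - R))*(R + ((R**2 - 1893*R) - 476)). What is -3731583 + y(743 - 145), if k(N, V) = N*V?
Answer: 270865439457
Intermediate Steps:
y(R) = (R + R*(12 - R))*(-476 + R**2 - 1892*R) (y(R) = (R + R*(12 - R))*(R + ((R**2 - 1893*R) - 476)) = (R + R*(12 - R))*(R + (-476 + R**2 - 1893*R)) = (R + R*(12 - R))*(-476 + R**2 - 1892*R))
-3731583 + y(743 - 145) = -3731583 + (743 - 145)*(-6188 - (743 - 145)**3 - 24120*(743 - 145) + 1905*(743 - 145)**2) = -3731583 + 598*(-6188 - 1*598**3 - 24120*598 + 1905*598**2) = -3731583 + 598*(-6188 - 1*213847192 - 14423760 + 1905*357604) = -3731583 + 598*(-6188 - 213847192 - 14423760 + 681235620) = -3731583 + 598*452958480 = -3731583 + 270869171040 = 270865439457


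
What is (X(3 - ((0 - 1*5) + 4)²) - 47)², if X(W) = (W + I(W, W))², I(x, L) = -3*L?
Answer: 961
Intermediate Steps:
X(W) = 4*W² (X(W) = (W - 3*W)² = (-2*W)² = 4*W²)
(X(3 - ((0 - 1*5) + 4)²) - 47)² = (4*(3 - ((0 - 1*5) + 4)²)² - 47)² = (4*(3 - ((0 - 5) + 4)²)² - 47)² = (4*(3 - (-5 + 4)²)² - 47)² = (4*(3 - 1*(-1)²)² - 47)² = (4*(3 - 1*1)² - 47)² = (4*(3 - 1)² - 47)² = (4*2² - 47)² = (4*4 - 47)² = (16 - 47)² = (-31)² = 961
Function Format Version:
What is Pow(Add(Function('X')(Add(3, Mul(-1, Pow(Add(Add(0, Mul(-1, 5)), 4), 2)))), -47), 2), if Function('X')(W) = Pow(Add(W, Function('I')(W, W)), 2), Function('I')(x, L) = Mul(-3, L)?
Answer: 961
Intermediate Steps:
Function('X')(W) = Mul(4, Pow(W, 2)) (Function('X')(W) = Pow(Add(W, Mul(-3, W)), 2) = Pow(Mul(-2, W), 2) = Mul(4, Pow(W, 2)))
Pow(Add(Function('X')(Add(3, Mul(-1, Pow(Add(Add(0, Mul(-1, 5)), 4), 2)))), -47), 2) = Pow(Add(Mul(4, Pow(Add(3, Mul(-1, Pow(Add(Add(0, Mul(-1, 5)), 4), 2))), 2)), -47), 2) = Pow(Add(Mul(4, Pow(Add(3, Mul(-1, Pow(Add(Add(0, -5), 4), 2))), 2)), -47), 2) = Pow(Add(Mul(4, Pow(Add(3, Mul(-1, Pow(Add(-5, 4), 2))), 2)), -47), 2) = Pow(Add(Mul(4, Pow(Add(3, Mul(-1, Pow(-1, 2))), 2)), -47), 2) = Pow(Add(Mul(4, Pow(Add(3, Mul(-1, 1)), 2)), -47), 2) = Pow(Add(Mul(4, Pow(Add(3, -1), 2)), -47), 2) = Pow(Add(Mul(4, Pow(2, 2)), -47), 2) = Pow(Add(Mul(4, 4), -47), 2) = Pow(Add(16, -47), 2) = Pow(-31, 2) = 961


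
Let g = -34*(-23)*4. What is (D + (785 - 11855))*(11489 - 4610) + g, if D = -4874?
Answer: -109675648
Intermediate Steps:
g = 3128 (g = 782*4 = 3128)
(D + (785 - 11855))*(11489 - 4610) + g = (-4874 + (785 - 11855))*(11489 - 4610) + 3128 = (-4874 - 11070)*6879 + 3128 = -15944*6879 + 3128 = -109678776 + 3128 = -109675648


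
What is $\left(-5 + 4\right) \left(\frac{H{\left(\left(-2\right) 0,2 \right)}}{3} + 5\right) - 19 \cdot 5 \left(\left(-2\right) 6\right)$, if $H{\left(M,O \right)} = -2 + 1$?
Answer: $\frac{3406}{3} \approx 1135.3$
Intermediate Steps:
$H{\left(M,O \right)} = -1$
$\left(-5 + 4\right) \left(\frac{H{\left(\left(-2\right) 0,2 \right)}}{3} + 5\right) - 19 \cdot 5 \left(\left(-2\right) 6\right) = \left(-5 + 4\right) \left(\frac{1}{3} \left(-1\right) + 5\right) - 19 \cdot 5 \left(\left(-2\right) 6\right) = - (\frac{1}{3} \left(-1\right) + 5) - 19 \cdot 5 \left(-12\right) = - (- \frac{1}{3} + 5) - -1140 = \left(-1\right) \frac{14}{3} + 1140 = - \frac{14}{3} + 1140 = \frac{3406}{3}$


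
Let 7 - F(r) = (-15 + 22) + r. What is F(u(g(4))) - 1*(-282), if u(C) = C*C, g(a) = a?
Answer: 266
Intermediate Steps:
u(C) = C²
F(r) = -r (F(r) = 7 - ((-15 + 22) + r) = 7 - (7 + r) = 7 + (-7 - r) = -r)
F(u(g(4))) - 1*(-282) = -1*4² - 1*(-282) = -1*16 + 282 = -16 + 282 = 266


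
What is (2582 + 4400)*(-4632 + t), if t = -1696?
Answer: -44182096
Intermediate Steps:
(2582 + 4400)*(-4632 + t) = (2582 + 4400)*(-4632 - 1696) = 6982*(-6328) = -44182096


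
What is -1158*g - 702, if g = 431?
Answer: -499800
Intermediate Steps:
-1158*g - 702 = -1158*431 - 702 = -499098 - 702 = -499800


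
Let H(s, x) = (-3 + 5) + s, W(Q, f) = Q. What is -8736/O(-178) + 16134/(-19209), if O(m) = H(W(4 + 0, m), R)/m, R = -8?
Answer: 1659447326/6403 ≈ 2.5917e+5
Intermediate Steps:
H(s, x) = 2 + s
O(m) = 6/m (O(m) = (2 + (4 + 0))/m = (2 + 4)/m = 6/m)
-8736/O(-178) + 16134/(-19209) = -8736/(6/(-178)) + 16134/(-19209) = -8736/(6*(-1/178)) + 16134*(-1/19209) = -8736/(-3/89) - 5378/6403 = -8736*(-89/3) - 5378/6403 = 259168 - 5378/6403 = 1659447326/6403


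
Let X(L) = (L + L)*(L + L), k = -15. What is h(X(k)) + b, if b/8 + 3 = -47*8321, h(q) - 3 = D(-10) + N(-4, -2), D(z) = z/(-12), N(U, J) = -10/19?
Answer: -356673703/114 ≈ -3.1287e+6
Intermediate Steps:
N(U, J) = -10/19 (N(U, J) = -10*1/19 = -10/19)
X(L) = 4*L**2 (X(L) = (2*L)*(2*L) = 4*L**2)
D(z) = -z/12 (D(z) = z*(-1/12) = -z/12)
h(q) = 377/114 (h(q) = 3 + (-1/12*(-10) - 10/19) = 3 + (5/6 - 10/19) = 3 + 35/114 = 377/114)
b = -3128720 (b = -24 + 8*(-47*8321) = -24 + 8*(-391087) = -24 - 3128696 = -3128720)
h(X(k)) + b = 377/114 - 3128720 = -356673703/114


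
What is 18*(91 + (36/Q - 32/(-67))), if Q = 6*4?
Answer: 112131/67 ≈ 1673.6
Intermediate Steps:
Q = 24
18*(91 + (36/Q - 32/(-67))) = 18*(91 + (36/24 - 32/(-67))) = 18*(91 + (36*(1/24) - 32*(-1/67))) = 18*(91 + (3/2 + 32/67)) = 18*(91 + 265/134) = 18*(12459/134) = 112131/67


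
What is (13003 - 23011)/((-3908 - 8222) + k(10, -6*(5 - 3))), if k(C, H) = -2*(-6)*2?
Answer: 5004/6053 ≈ 0.82670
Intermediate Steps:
k(C, H) = 24 (k(C, H) = 12*2 = 24)
(13003 - 23011)/((-3908 - 8222) + k(10, -6*(5 - 3))) = (13003 - 23011)/((-3908 - 8222) + 24) = -10008/(-12130 + 24) = -10008/(-12106) = -10008*(-1/12106) = 5004/6053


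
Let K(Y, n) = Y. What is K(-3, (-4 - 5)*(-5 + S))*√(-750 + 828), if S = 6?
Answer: -3*√78 ≈ -26.495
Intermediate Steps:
K(-3, (-4 - 5)*(-5 + S))*√(-750 + 828) = -3*√(-750 + 828) = -3*√78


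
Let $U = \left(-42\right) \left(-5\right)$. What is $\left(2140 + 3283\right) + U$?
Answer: $5633$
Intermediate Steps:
$U = 210$
$\left(2140 + 3283\right) + U = \left(2140 + 3283\right) + 210 = 5423 + 210 = 5633$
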